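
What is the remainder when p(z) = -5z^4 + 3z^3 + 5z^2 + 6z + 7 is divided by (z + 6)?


By the Remainder Theorem, the remainder equals p(-6):
  -5*(-6)^4 = -6480
  3*(-6)^3 = -648
  5*(-6)^2 = 180
  6*(-6)^1 = -36
  constant: 7
Sum: -6480 - 648 + 180 - 36 + 7 = -6977


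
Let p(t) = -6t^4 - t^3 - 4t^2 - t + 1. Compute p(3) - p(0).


p(3) = -551
p(0) = 1
p(3) - p(0) = -551 - 1 = -552


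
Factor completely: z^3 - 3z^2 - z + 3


Try integer roots (divisors of 3). z=1: p(1)=0.
Divide out (z - 1): quotient is z^2 - 2z - 3.
Factor the quadratic: (z - 3)(z + 1)
Result: (z - 1)(z - 3)(z + 1)


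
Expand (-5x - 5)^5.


Expand (-5x - 5)^5 by repeated multiplication:
  (-5x - 5)^2 = 25x^2 + 50x + 25
  (-5x - 5)^3 = -125x^3 - 375x^2 - 375x - 125
  (-5x - 5)^4 = 625x^4 + 2500x^3 + 3750x^2 + 2500x + 625
= -3125x^5 - 15625x^4 - 31250x^3 - 31250x^2 - 15625x - 3125


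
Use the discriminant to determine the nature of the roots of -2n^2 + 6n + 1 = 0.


D = b^2 - 4ac = (6)^2 - 4(-2)(1) = 36 + 8 = 44
Since D > 0: two distinct irrational roots


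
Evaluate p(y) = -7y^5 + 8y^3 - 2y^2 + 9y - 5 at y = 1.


Using direct substitution:
  -7 * (1)^5 = -7
  0 * (1)^4 = 0
  8 * (1)^3 = 8
  -2 * (1)^2 = -2
  9 * (1)^1 = 9
  constant: -5
Sum = -7 + 0 + 8 - 2 + 9 - 5 = 3


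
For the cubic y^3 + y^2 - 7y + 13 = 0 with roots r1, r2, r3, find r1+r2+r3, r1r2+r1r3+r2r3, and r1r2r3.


Monic cubic y^3+by^2+cy+d=0: sum=-b, pairwise sum=c, product=-d.
b=1, c=-7, d=13
r1+r2+r3 = -1
r1r2+r1r3+r2r3 = -7
r1r2r3 = -13


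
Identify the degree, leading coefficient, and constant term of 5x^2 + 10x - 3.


Highest power of x is 2, with coefficient 5. Constant term is -3.
Degree = 2, leading coefficient = 5, constant term = -3


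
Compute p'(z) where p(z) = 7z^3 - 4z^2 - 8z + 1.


Apply the power rule term by term:
  d/dz(7z^3) = 21z^2
  d/dz(-4z^2) = -8z
  d/dz(-8z) = -8
  d/dz(1) = 0
p'(z) = 21z^2 - 8z - 8


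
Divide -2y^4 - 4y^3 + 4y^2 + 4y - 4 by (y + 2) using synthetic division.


Synthetic division with c = -2. Coefficients: -2, -4, 4, 4, -4
Bring down -2.
  -2 * -2 = 4; 4 - 4 = 0
  0 * -2 = 0; 0 + 4 = 4
  4 * -2 = -8; -8 + 4 = -4
  -4 * -2 = 8; 8 - 4 = 4
Quotient: -2y^3 + 4y - 4, Remainder: 4


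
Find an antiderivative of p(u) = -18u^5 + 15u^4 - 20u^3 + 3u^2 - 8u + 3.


Reverse power rule on each term:
  ∫ -18u^5 du = -3u^6
  ∫ 15u^4 du = 3u^5
  ∫ -20u^3 du = -5u^4
  ∫ 3u^2 du = u^3
  ∫ -8u du = -4u^2
  ∫ 3 du = 3u
F(u) = -3u^6 + 3u^5 - 5u^4 + u^3 - 4u^2 + 3u + C


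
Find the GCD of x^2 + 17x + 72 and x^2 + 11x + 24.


Factor each:
  x^2 + 17x + 72 = (x + 8)(x + 9)
  x^2 + 11x + 24 = (x + 8)(x + 3)
Common monic factor: x + 8


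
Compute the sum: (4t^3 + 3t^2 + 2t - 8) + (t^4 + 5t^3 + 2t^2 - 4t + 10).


Align terms by degree and add:
  4t^3 + 3t^2 + 2t - 8
+ t^4 + 5t^3 + 2t^2 - 4t + 10
= t^4 + 9t^3 + 5t^2 - 2t + 2


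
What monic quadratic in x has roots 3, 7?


p(x) = (x - 3)(x - 7)
Expand: x^2 - 10x + 21


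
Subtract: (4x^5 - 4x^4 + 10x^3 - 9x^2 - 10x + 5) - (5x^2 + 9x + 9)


Distribute the minus sign:
  (4x^5 - 4x^4 + 10x^3 - 9x^2 - 10x + 5)
- (5x^2 + 9x + 9)
Negate second polynomial: -5x^2 - 9x - 9
Add: 4x^5 - 4x^4 + 10x^3 - 14x^2 - 19x - 4


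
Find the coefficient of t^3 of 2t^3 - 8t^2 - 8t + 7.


Read off the coefficient of t^3: 2


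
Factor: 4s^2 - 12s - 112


Roots satisfy r1 + r2 = -b/a = 3 and r1*r2 = c/a = -28.
So r1 = 7, r2 = -4.
4s^2 - 12s - 112 = 4(s - r1)(s - r2) = 4(s - 7)(s + 4)


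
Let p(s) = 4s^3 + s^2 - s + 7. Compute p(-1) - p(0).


p(-1) = 5
p(0) = 7
p(-1) - p(0) = 5 - 7 = -2


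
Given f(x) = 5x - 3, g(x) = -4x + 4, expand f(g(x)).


Substitute g(x) into f:
f(g(x)) = 5*(-4x + 4) + (-3)
Expand and combine: -20x + 17


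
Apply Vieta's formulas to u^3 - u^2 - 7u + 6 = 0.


Monic cubic u^3+bu^2+cu+d=0: sum=-b, pairwise sum=c, product=-d.
b=-1, c=-7, d=6
r1+r2+r3 = 1
r1r2+r1r3+r2r3 = -7
r1r2r3 = -6


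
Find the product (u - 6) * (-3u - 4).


Distribute each term of the first polynomial:
  (u)(-3u - 4) = -3u^2 - 4u
  (-6)(-3u - 4) = 18u + 24
Sum: -3u^2 + 14u + 24


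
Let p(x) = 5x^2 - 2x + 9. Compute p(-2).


Using direct substitution:
  5 * (-2)^2 = 20
  -2 * (-2)^1 = 4
  constant: 9
Sum = 20 + 4 + 9 = 33


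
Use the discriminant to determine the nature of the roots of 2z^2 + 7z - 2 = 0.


D = b^2 - 4ac = (7)^2 - 4(2)(-2) = 49 + 16 = 65
Since D > 0: two distinct irrational roots


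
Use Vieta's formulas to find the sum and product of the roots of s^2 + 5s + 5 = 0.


For as^2+bs+c=0: sum = -b/a, product = c/a.
a=1, b=5, c=5
Sum = -(5)/1 = -5
Product = (5)/1 = 5


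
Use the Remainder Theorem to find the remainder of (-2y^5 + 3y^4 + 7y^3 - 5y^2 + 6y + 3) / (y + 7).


By the Remainder Theorem, the remainder equals p(-7):
  -2*(-7)^5 = 33614
  3*(-7)^4 = 7203
  7*(-7)^3 = -2401
  -5*(-7)^2 = -245
  6*(-7)^1 = -42
  constant: 3
Sum: 33614 + 7203 - 2401 - 245 - 42 + 3 = 38132


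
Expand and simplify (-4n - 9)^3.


Expand (-4n - 9)^3 by repeated multiplication:
  (-4n - 9)^2 = 16n^2 + 72n + 81
= -64n^3 - 432n^2 - 972n - 729


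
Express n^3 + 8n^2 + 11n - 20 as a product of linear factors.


Try integer roots (divisors of -20). n=-4: p(-4)=0.
Divide out (n + 4): quotient is n^2 + 4n - 5.
Factor the quadratic: (n - 1)(n + 5)
Result: (n + 4)(n - 1)(n + 5)


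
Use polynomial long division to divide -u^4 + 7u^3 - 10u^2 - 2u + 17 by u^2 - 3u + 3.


(-u^4 + 7u^3 - 10u^2 - 2u + 17) / (u^2 - 3u + 3)
Step 1: -u^2 * (u^2 - 3u + 3) = -u^4 + 3u^3 - 3u^2; subtract.
Step 2: 4u * (u^2 - 3u + 3) = 4u^3 - 12u^2 + 12u; subtract.
Step 3: 5 * (u^2 - 3u + 3) = 5u^2 - 15u + 15; subtract.
Quotient: -u^2 + 4u + 5, Remainder: u + 2


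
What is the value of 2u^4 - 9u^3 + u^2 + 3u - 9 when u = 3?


Using direct substitution:
  2 * (3)^4 = 162
  -9 * (3)^3 = -243
  1 * (3)^2 = 9
  3 * (3)^1 = 9
  constant: -9
Sum = 162 - 243 + 9 + 9 - 9 = -72


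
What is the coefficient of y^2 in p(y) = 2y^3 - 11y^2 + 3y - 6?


Read off the coefficient of y^2: -11


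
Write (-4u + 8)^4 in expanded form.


Expand (-4u + 8)^4 by repeated multiplication:
  (-4u + 8)^2 = 16u^2 - 64u + 64
  (-4u + 8)^3 = -64u^3 + 384u^2 - 768u + 512
= 256u^4 - 2048u^3 + 6144u^2 - 8192u + 4096


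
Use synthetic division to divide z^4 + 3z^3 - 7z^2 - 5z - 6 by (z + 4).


Synthetic division with c = -4. Coefficients: 1, 3, -7, -5, -6
Bring down 1.
  1 * -4 = -4; -4 + 3 = -1
  -1 * -4 = 4; 4 - 7 = -3
  -3 * -4 = 12; 12 - 5 = 7
  7 * -4 = -28; -28 - 6 = -34
Quotient: z^3 - z^2 - 3z + 7, Remainder: -34


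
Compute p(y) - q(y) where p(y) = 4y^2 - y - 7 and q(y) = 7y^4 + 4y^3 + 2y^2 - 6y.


Distribute the minus sign:
  (4y^2 - y - 7)
- (7y^4 + 4y^3 + 2y^2 - 6y)
Negate second polynomial: -7y^4 - 4y^3 - 2y^2 + 6y
Add: -7y^4 - 4y^3 + 2y^2 + 5y - 7


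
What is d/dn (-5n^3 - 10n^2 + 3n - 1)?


Apply the power rule term by term:
  d/dn(-5n^3) = -15n^2
  d/dn(-10n^2) = -20n
  d/dn(3n) = 3
  d/dn(-1) = 0
p'(n) = -15n^2 - 20n + 3


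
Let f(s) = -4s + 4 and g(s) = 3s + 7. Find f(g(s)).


Substitute g(s) into f:
f(g(s)) = -4*(3s + 7) + 4
Expand and combine: -12s - 24


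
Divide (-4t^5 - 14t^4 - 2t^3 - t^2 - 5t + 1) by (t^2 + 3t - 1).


(-4t^5 - 14t^4 - 2t^3 - t^2 - 5t + 1) / (t^2 + 3t - 1)
Step 1: -4t^3 * (t^2 + 3t - 1) = -4t^5 - 12t^4 + 4t^3; subtract.
Step 2: -2t^2 * (t^2 + 3t - 1) = -2t^4 - 6t^3 + 2t^2; subtract.
Step 3: 0 * (t^2 + 3t - 1) = 0; subtract.
Step 4: -3 * (t^2 + 3t - 1) = -3t^2 - 9t + 3; subtract.
Quotient: -4t^3 - 2t^2 - 3, Remainder: 4t - 2


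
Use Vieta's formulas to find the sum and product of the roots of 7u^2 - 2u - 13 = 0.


For au^2+bu+c=0: sum = -b/a, product = c/a.
a=7, b=-2, c=-13
Sum = -(-2)/7 = 2/7
Product = (-13)/7 = -13/7


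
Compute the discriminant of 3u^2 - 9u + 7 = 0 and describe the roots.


D = b^2 - 4ac = (-9)^2 - 4(3)(7) = 81 - 84 = -3
Since D < 0: two complex conjugate roots (no real roots)


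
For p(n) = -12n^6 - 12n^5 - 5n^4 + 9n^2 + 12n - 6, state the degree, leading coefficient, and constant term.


Highest power of n is 6, with coefficient -12. Constant term is -6.
Degree = 6, leading coefficient = -12, constant term = -6


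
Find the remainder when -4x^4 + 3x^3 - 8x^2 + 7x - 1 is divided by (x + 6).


By the Remainder Theorem, the remainder equals p(-6):
  -4*(-6)^4 = -5184
  3*(-6)^3 = -648
  -8*(-6)^2 = -288
  7*(-6)^1 = -42
  constant: -1
Sum: -5184 - 648 - 288 - 42 - 1 = -6163


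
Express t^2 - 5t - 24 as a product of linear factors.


Roots satisfy r1 + r2 = -b/a = 5 and r1*r2 = c/a = -24.
So r1 = -3, r2 = 8.
t^2 - 5t - 24 = (t - r1)(t - r2) = (t + 3)(t - 8)


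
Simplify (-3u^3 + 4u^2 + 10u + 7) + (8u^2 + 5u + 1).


Align terms by degree and add:
  -3u^3 + 4u^2 + 10u + 7
+ 8u^2 + 5u + 1
= -3u^3 + 12u^2 + 15u + 8


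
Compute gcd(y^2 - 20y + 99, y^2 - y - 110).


Factor each:
  y^2 - 20y + 99 = (y - 11)(y - 9)
  y^2 - y - 110 = (y - 11)(y + 10)
Common monic factor: y - 11


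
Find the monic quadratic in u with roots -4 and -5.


p(u) = (u + 4)(u + 5)
Expand: u^2 + 9u + 20


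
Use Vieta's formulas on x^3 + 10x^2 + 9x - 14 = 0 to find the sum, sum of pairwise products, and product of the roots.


Monic cubic x^3+bx^2+cx+d=0: sum=-b, pairwise sum=c, product=-d.
b=10, c=9, d=-14
r1+r2+r3 = -10
r1r2+r1r3+r2r3 = 9
r1r2r3 = 14


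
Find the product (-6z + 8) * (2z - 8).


Distribute each term of the first polynomial:
  (-6z)(2z - 8) = -12z^2 + 48z
  (8)(2z - 8) = 16z - 64
Sum: -12z^2 + 64z - 64


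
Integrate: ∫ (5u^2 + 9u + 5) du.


Reverse power rule on each term:
  ∫ 5u^2 du = (5/3)u^3
  ∫ 9u du = (9/2)u^2
  ∫ 5 du = 5u
F(u) = (5/3)u^3 + (9/2)u^2 + 5u + C


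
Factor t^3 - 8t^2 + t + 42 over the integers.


Try integer roots (divisors of 42). t=3: p(3)=0.
Divide out (t - 3): quotient is t^2 - 5t - 14.
Factor the quadratic: (t - 7)(t + 2)
Result: (t - 3)(t - 7)(t + 2)


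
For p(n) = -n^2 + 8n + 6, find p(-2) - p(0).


p(-2) = -14
p(0) = 6
p(-2) - p(0) = -14 - 6 = -20


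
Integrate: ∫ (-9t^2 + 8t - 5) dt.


Reverse power rule on each term:
  ∫ -9t^2 dt = -3t^3
  ∫ 8t dt = 4t^2
  ∫ -5 dt = -5t
F(t) = -3t^3 + 4t^2 - 5t + C


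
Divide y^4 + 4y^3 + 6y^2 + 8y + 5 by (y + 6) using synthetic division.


Synthetic division with c = -6. Coefficients: 1, 4, 6, 8, 5
Bring down 1.
  1 * -6 = -6; -6 + 4 = -2
  -2 * -6 = 12; 12 + 6 = 18
  18 * -6 = -108; -108 + 8 = -100
  -100 * -6 = 600; 600 + 5 = 605
Quotient: y^3 - 2y^2 + 18y - 100, Remainder: 605


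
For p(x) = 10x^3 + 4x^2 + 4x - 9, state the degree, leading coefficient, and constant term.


Highest power of x is 3, with coefficient 10. Constant term is -9.
Degree = 3, leading coefficient = 10, constant term = -9


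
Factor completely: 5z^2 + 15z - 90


Roots satisfy r1 + r2 = -b/a = -3 and r1*r2 = c/a = -18.
So r1 = 3, r2 = -6.
5z^2 + 15z - 90 = 5(z - r1)(z - r2) = 5(z - 3)(z + 6)


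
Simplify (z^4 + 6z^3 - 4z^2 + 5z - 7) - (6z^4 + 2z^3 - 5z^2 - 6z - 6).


Distribute the minus sign:
  (z^4 + 6z^3 - 4z^2 + 5z - 7)
- (6z^4 + 2z^3 - 5z^2 - 6z - 6)
Negate second polynomial: -6z^4 - 2z^3 + 5z^2 + 6z + 6
Add: -5z^4 + 4z^3 + z^2 + 11z - 1


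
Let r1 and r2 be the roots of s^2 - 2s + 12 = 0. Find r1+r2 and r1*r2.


For as^2+bs+c=0: sum = -b/a, product = c/a.
a=1, b=-2, c=12
Sum = -(-2)/1 = 2
Product = (12)/1 = 12


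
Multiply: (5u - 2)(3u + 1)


Distribute each term of the first polynomial:
  (5u)(3u + 1) = 15u^2 + 5u
  (-2)(3u + 1) = -6u - 2
Sum: 15u^2 - u - 2


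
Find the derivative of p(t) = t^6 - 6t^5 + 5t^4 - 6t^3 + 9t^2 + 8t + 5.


Apply the power rule term by term:
  d/dt(t^6) = 6t^5
  d/dt(-6t^5) = -30t^4
  d/dt(5t^4) = 20t^3
  d/dt(-6t^3) = -18t^2
  d/dt(9t^2) = 18t
  d/dt(8t) = 8
  d/dt(5) = 0
p'(t) = 6t^5 - 30t^4 + 20t^3 - 18t^2 + 18t + 8


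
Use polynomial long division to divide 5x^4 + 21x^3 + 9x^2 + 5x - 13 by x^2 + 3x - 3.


(5x^4 + 21x^3 + 9x^2 + 5x - 13) / (x^2 + 3x - 3)
Step 1: 5x^2 * (x^2 + 3x - 3) = 5x^4 + 15x^3 - 15x^2; subtract.
Step 2: 6x * (x^2 + 3x - 3) = 6x^3 + 18x^2 - 18x; subtract.
Step 3: 6 * (x^2 + 3x - 3) = 6x^2 + 18x - 18; subtract.
Quotient: 5x^2 + 6x + 6, Remainder: 5x + 5


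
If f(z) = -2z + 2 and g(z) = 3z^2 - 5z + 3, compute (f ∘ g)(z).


Substitute g(z) into f:
f(g(z)) = -2*(3z^2 - 5z + 3) + 2
Expand and combine: -6z^2 + 10z - 4


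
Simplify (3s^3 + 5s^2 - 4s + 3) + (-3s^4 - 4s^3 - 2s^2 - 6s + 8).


Align terms by degree and add:
  3s^3 + 5s^2 - 4s + 3
  -3s^4 - 4s^3 - 2s^2 - 6s + 8
= -3s^4 - s^3 + 3s^2 - 10s + 11


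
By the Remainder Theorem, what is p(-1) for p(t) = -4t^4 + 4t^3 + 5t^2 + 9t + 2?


By the Remainder Theorem, the remainder equals p(-1):
  -4*(-1)^4 = -4
  4*(-1)^3 = -4
  5*(-1)^2 = 5
  9*(-1)^1 = -9
  constant: 2
Sum: -4 - 4 + 5 - 9 + 2 = -10


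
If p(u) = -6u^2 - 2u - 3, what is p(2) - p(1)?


p(2) = -31
p(1) = -11
p(2) - p(1) = -31 + 11 = -20


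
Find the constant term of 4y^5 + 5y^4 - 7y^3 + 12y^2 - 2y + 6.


Read off the constant term: 6


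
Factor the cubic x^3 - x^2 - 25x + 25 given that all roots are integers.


Try integer roots (divisors of 25). x=5: p(5)=0.
Divide out (x - 5): quotient is x^2 + 4x - 5.
Factor the quadratic: (x - 1)(x + 5)
Result: (x - 5)(x - 1)(x + 5)


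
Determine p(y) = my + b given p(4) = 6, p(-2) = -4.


p(y) = my + b. Using p(4)=6, p(-2)=-4:
m = (6 + 4)/(4 + 2) = 10/6 = 5/3
b = 6 - m*(4) = 6 - 20/3 = -2/3
p(y) = (5/3)y - (2/3)


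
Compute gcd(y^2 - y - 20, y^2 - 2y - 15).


Factor each:
  y^2 - y - 20 = (y - 5)(y + 4)
  y^2 - 2y - 15 = (y - 5)(y + 3)
Common monic factor: y - 5


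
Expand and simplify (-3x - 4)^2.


Expand (-3x - 4)^2 by repeated multiplication:
= 9x^2 + 24x + 16


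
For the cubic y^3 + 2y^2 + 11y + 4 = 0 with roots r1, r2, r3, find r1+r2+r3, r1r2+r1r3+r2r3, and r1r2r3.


Monic cubic y^3+by^2+cy+d=0: sum=-b, pairwise sum=c, product=-d.
b=2, c=11, d=4
r1+r2+r3 = -2
r1r2+r1r3+r2r3 = 11
r1r2r3 = -4


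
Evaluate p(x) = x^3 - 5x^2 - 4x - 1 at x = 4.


Using direct substitution:
  1 * (4)^3 = 64
  -5 * (4)^2 = -80
  -4 * (4)^1 = -16
  constant: -1
Sum = 64 - 80 - 16 - 1 = -33


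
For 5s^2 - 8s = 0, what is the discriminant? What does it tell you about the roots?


D = b^2 - 4ac = (-8)^2 - 4(5)(0) = 64 = 64
Since D > 0: two distinct rational roots


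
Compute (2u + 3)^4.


Expand (2u + 3)^4 by repeated multiplication:
  (2u + 3)^2 = 4u^2 + 12u + 9
  (2u + 3)^3 = 8u^3 + 36u^2 + 54u + 27
= 16u^4 + 96u^3 + 216u^2 + 216u + 81


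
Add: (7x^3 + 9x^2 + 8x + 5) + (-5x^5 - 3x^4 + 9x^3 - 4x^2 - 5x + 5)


Align terms by degree and add:
  7x^3 + 9x^2 + 8x + 5
  -5x^5 - 3x^4 + 9x^3 - 4x^2 - 5x + 5
= -5x^5 - 3x^4 + 16x^3 + 5x^2 + 3x + 10


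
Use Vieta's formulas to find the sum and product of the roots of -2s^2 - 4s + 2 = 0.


For as^2+bs+c=0: sum = -b/a, product = c/a.
a=-2, b=-4, c=2
Sum = -(-4)/-2 = -2
Product = (2)/-2 = -1


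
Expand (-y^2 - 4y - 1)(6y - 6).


Distribute each term of the first polynomial:
  (-y^2)(6y - 6) = -6y^3 + 6y^2
  (-4y)(6y - 6) = -24y^2 + 24y
  (-1)(6y - 6) = -6y + 6
Sum: -6y^3 - 18y^2 + 18y + 6


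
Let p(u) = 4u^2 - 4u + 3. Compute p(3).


Using direct substitution:
  4 * (3)^2 = 36
  -4 * (3)^1 = -12
  constant: 3
Sum = 36 - 12 + 3 = 27


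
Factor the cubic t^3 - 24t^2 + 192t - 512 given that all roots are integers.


Try integer roots (divisors of -512). t=8: p(8)=0.
Divide out (t - 8): quotient is t^2 - 16t + 64.
Factor the quadratic: (t - 8)(t - 8)
Result: (t - 8)(t - 8)(t - 8)


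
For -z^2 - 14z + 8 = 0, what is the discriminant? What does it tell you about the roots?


D = b^2 - 4ac = (-14)^2 - 4(-1)(8) = 196 + 32 = 228
Since D > 0: two distinct irrational roots


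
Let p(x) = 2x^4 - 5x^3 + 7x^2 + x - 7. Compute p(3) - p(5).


p(3) = 86
p(5) = 798
p(3) - p(5) = 86 - 798 = -712


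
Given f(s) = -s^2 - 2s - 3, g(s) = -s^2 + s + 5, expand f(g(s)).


Substitute g(s) into f:
f(g(s)) = -1*(-s^2 + s + 5)^2 + (-2)*(-s^2 + s + 5) + (-3)
(-s^2 + s + 5)^2 = s^4 - 2s^3 - 9s^2 + 10s + 25
Expand and combine: -s^4 + 2s^3 + 11s^2 - 12s - 38


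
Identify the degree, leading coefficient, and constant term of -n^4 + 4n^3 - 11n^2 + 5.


Highest power of n is 4, with coefficient -1. Constant term is 5.
Degree = 4, leading coefficient = -1, constant term = 5


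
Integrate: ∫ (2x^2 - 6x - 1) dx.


Reverse power rule on each term:
  ∫ 2x^2 dx = (2/3)x^3
  ∫ -6x dx = -3x^2
  ∫ -1 dx = -x
F(x) = (2/3)x^3 - 3x^2 - x + C


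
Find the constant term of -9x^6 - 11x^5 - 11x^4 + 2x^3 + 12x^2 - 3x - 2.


Read off the constant term: -2


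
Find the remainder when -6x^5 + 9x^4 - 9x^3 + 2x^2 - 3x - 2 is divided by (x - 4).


By the Remainder Theorem, the remainder equals p(4):
  -6*(4)^5 = -6144
  9*(4)^4 = 2304
  -9*(4)^3 = -576
  2*(4)^2 = 32
  -3*(4)^1 = -12
  constant: -2
Sum: -6144 + 2304 - 576 + 32 - 12 - 2 = -4398


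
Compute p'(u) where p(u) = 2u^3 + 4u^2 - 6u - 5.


Apply the power rule term by term:
  d/du(2u^3) = 6u^2
  d/du(4u^2) = 8u
  d/du(-6u) = -6
  d/du(-5) = 0
p'(u) = 6u^2 + 8u - 6


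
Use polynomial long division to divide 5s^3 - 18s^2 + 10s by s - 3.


(5s^3 - 18s^2 + 10s) / (s - 3)
Step 1: 5s^2 * (s - 3) = 5s^3 - 15s^2; subtract.
Step 2: -3s * (s - 3) = -3s^2 + 9s; subtract.
Step 3: 1 * (s - 3) = s - 3; subtract.
Quotient: 5s^2 - 3s + 1, Remainder: 3


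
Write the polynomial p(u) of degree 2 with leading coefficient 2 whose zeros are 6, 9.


p(u) = 2(u - 6)(u - 9)
Expand: 2u^2 - 30u + 108


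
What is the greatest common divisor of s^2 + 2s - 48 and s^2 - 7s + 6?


Factor each:
  s^2 + 2s - 48 = (s - 6)(s + 8)
  s^2 - 7s + 6 = (s - 6)(s - 1)
Common monic factor: s - 6


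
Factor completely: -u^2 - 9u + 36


Roots satisfy r1 + r2 = -b/a = -9 and r1*r2 = c/a = -36.
So r1 = 3, r2 = -12.
-u^2 - 9u + 36 = -(u - r1)(u - r2) = -(u - 3)(u + 12)


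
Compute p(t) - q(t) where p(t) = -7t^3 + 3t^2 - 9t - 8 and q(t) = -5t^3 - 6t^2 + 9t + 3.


Distribute the minus sign:
  (-7t^3 + 3t^2 - 9t - 8)
- (-5t^3 - 6t^2 + 9t + 3)
Negate second polynomial: 5t^3 + 6t^2 - 9t - 3
Add: -2t^3 + 9t^2 - 18t - 11


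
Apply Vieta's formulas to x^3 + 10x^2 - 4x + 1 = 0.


Monic cubic x^3+bx^2+cx+d=0: sum=-b, pairwise sum=c, product=-d.
b=10, c=-4, d=1
r1+r2+r3 = -10
r1r2+r1r3+r2r3 = -4
r1r2r3 = -1


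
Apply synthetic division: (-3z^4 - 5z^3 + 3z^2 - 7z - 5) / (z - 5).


Synthetic division with c = 5. Coefficients: -3, -5, 3, -7, -5
Bring down -3.
  -3 * 5 = -15; -15 - 5 = -20
  -20 * 5 = -100; -100 + 3 = -97
  -97 * 5 = -485; -485 - 7 = -492
  -492 * 5 = -2460; -2460 - 5 = -2465
Quotient: -3z^3 - 20z^2 - 97z - 492, Remainder: -2465


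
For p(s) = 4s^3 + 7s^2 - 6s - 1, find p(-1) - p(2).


p(-1) = 8
p(2) = 47
p(-1) - p(2) = 8 - 47 = -39


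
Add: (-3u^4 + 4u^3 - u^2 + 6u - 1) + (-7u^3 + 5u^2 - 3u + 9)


Align terms by degree and add:
  -3u^4 + 4u^3 - u^2 + 6u - 1
  -7u^3 + 5u^2 - 3u + 9
= -3u^4 - 3u^3 + 4u^2 + 3u + 8


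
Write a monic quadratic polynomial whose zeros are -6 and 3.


p(z) = (z + 6)(z - 3)
Expand: z^2 + 3z - 18


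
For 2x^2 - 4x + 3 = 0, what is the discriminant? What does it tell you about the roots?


D = b^2 - 4ac = (-4)^2 - 4(2)(3) = 16 - 24 = -8
Since D < 0: two complex conjugate roots (no real roots)


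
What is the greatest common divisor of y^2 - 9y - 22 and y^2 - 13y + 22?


Factor each:
  y^2 - 9y - 22 = (y - 11)(y + 2)
  y^2 - 13y + 22 = (y - 11)(y - 2)
Common monic factor: y - 11


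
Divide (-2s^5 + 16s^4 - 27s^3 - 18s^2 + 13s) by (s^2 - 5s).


(-2s^5 + 16s^4 - 27s^3 - 18s^2 + 13s) / (s^2 - 5s)
Step 1: -2s^3 * (s^2 - 5s) = -2s^5 + 10s^4; subtract.
Step 2: 6s^2 * (s^2 - 5s) = 6s^4 - 30s^3; subtract.
Step 3: 3s * (s^2 - 5s) = 3s^3 - 15s^2; subtract.
Step 4: -3 * (s^2 - 5s) = -3s^2 + 15s; subtract.
Quotient: -2s^3 + 6s^2 + 3s - 3, Remainder: -2s


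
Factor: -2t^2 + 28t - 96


Roots satisfy r1 + r2 = -b/a = 14 and r1*r2 = c/a = 48.
So r1 = 8, r2 = 6.
-2t^2 + 28t - 96 = -2(t - r1)(t - r2) = -2(t - 8)(t - 6)


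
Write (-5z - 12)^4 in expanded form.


Expand (-5z - 12)^4 by repeated multiplication:
  (-5z - 12)^2 = 25z^2 + 120z + 144
  (-5z - 12)^3 = -125z^3 - 900z^2 - 2160z - 1728
= 625z^4 + 6000z^3 + 21600z^2 + 34560z + 20736


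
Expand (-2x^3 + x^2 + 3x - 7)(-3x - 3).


Distribute each term of the first polynomial:
  (-2x^3)(-3x - 3) = 6x^4 + 6x^3
  (x^2)(-3x - 3) = -3x^3 - 3x^2
  (3x)(-3x - 3) = -9x^2 - 9x
  (-7)(-3x - 3) = 21x + 21
Sum: 6x^4 + 3x^3 - 12x^2 + 12x + 21


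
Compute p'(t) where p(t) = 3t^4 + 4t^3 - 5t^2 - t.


Apply the power rule term by term:
  d/dt(3t^4) = 12t^3
  d/dt(4t^3) = 12t^2
  d/dt(-5t^2) = -10t
  d/dt(-t) = -1
p'(t) = 12t^3 + 12t^2 - 10t - 1


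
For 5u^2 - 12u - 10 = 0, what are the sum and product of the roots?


For au^2+bu+c=0: sum = -b/a, product = c/a.
a=5, b=-12, c=-10
Sum = -(-12)/5 = 12/5
Product = (-10)/5 = -2


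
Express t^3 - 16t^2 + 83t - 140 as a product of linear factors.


Try integer roots (divisors of -140). t=7: p(7)=0.
Divide out (t - 7): quotient is t^2 - 9t + 20.
Factor the quadratic: (t - 5)(t - 4)
Result: (t - 7)(t - 5)(t - 4)


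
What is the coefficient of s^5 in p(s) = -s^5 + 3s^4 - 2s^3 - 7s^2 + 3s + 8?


Read off the coefficient of s^5: -1


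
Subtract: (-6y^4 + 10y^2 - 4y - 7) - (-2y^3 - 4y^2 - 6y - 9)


Distribute the minus sign:
  (-6y^4 + 10y^2 - 4y - 7)
- (-2y^3 - 4y^2 - 6y - 9)
Negate second polynomial: 2y^3 + 4y^2 + 6y + 9
Add: -6y^4 + 2y^3 + 14y^2 + 2y + 2


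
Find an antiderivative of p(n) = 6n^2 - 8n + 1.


Reverse power rule on each term:
  ∫ 6n^2 dn = 2n^3
  ∫ -8n dn = -4n^2
  ∫ 1 dn = n
F(n) = 2n^3 - 4n^2 + n + C


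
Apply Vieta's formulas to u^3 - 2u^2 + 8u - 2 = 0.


Monic cubic u^3+bu^2+cu+d=0: sum=-b, pairwise sum=c, product=-d.
b=-2, c=8, d=-2
r1+r2+r3 = 2
r1r2+r1r3+r2r3 = 8
r1r2r3 = 2


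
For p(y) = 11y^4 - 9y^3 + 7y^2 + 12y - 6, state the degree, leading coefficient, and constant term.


Highest power of y is 4, with coefficient 11. Constant term is -6.
Degree = 4, leading coefficient = 11, constant term = -6


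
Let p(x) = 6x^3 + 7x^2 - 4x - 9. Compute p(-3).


Using direct substitution:
  6 * (-3)^3 = -162
  7 * (-3)^2 = 63
  -4 * (-3)^1 = 12
  constant: -9
Sum = -162 + 63 + 12 - 9 = -96


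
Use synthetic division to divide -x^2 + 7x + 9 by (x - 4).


Synthetic division with c = 4. Coefficients: -1, 7, 9
Bring down -1.
  -1 * 4 = -4; -4 + 7 = 3
  3 * 4 = 12; 12 + 9 = 21
Quotient: -x + 3, Remainder: 21


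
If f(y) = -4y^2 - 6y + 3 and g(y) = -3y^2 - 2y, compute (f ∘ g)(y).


Substitute g(y) into f:
f(g(y)) = -4*(-3y^2 - 2y)^2 + (-6)*(-3y^2 - 2y) + 3
(-3y^2 - 2y)^2 = 9y^4 + 12y^3 + 4y^2
Expand and combine: -36y^4 - 48y^3 + 2y^2 + 12y + 3


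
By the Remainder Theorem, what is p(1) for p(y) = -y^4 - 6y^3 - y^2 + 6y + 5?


By the Remainder Theorem, the remainder equals p(1):
  -1*(1)^4 = -1
  -6*(1)^3 = -6
  -1*(1)^2 = -1
  6*(1)^1 = 6
  constant: 5
Sum: -1 - 6 - 1 + 6 + 5 = 3


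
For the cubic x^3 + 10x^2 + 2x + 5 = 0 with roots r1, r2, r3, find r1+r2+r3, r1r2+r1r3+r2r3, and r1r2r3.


Monic cubic x^3+bx^2+cx+d=0: sum=-b, pairwise sum=c, product=-d.
b=10, c=2, d=5
r1+r2+r3 = -10
r1r2+r1r3+r2r3 = 2
r1r2r3 = -5


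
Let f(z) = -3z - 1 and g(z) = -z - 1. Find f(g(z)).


Substitute g(z) into f:
f(g(z)) = -3*(-z - 1) + (-1)
Expand and combine: 3z + 2


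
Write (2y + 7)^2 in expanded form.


Expand (2y + 7)^2 by repeated multiplication:
= 4y^2 + 28y + 49


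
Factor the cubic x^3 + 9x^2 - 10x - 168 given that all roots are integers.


Try integer roots (divisors of -168). x=4: p(4)=0.
Divide out (x - 4): quotient is x^2 + 13x + 42.
Factor the quadratic: (x + 7)(x + 6)
Result: (x - 4)(x + 7)(x + 6)


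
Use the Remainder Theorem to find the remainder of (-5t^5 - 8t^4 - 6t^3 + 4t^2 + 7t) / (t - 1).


By the Remainder Theorem, the remainder equals p(1):
  -5*(1)^5 = -5
  -8*(1)^4 = -8
  -6*(1)^3 = -6
  4*(1)^2 = 4
  7*(1)^1 = 7
  constant: 0
Sum: -5 - 8 - 6 + 4 + 7 + 0 = -8


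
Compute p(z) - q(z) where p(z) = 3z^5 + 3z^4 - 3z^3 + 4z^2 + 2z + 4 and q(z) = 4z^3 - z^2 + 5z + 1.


Distribute the minus sign:
  (3z^5 + 3z^4 - 3z^3 + 4z^2 + 2z + 4)
- (4z^3 - z^2 + 5z + 1)
Negate second polynomial: -4z^3 + z^2 - 5z - 1
Add: 3z^5 + 3z^4 - 7z^3 + 5z^2 - 3z + 3


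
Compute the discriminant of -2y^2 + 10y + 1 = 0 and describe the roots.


D = b^2 - 4ac = (10)^2 - 4(-2)(1) = 100 + 8 = 108
Since D > 0: two distinct irrational roots


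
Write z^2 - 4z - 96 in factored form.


Roots satisfy r1 + r2 = -b/a = 4 and r1*r2 = c/a = -96.
So r1 = 12, r2 = -8.
z^2 - 4z - 96 = (z - r1)(z - r2) = (z - 12)(z + 8)


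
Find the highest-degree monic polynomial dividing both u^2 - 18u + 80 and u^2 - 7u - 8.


Factor each:
  u^2 - 18u + 80 = (u - 8)(u - 10)
  u^2 - 7u - 8 = (u - 8)(u + 1)
Common monic factor: u - 8


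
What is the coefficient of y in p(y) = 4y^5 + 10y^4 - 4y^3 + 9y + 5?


Read off the coefficient of y: 9


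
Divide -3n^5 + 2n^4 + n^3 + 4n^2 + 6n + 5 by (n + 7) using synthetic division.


Synthetic division with c = -7. Coefficients: -3, 2, 1, 4, 6, 5
Bring down -3.
  -3 * -7 = 21; 21 + 2 = 23
  23 * -7 = -161; -161 + 1 = -160
  -160 * -7 = 1120; 1120 + 4 = 1124
  1124 * -7 = -7868; -7868 + 6 = -7862
  -7862 * -7 = 55034; 55034 + 5 = 55039
Quotient: -3n^4 + 23n^3 - 160n^2 + 1124n - 7862, Remainder: 55039


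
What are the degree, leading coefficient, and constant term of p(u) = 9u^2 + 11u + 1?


Highest power of u is 2, with coefficient 9. Constant term is 1.
Degree = 2, leading coefficient = 9, constant term = 1


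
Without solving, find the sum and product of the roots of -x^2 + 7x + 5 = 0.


For ax^2+bx+c=0: sum = -b/a, product = c/a.
a=-1, b=7, c=5
Sum = -(7)/-1 = 7
Product = (5)/-1 = -5


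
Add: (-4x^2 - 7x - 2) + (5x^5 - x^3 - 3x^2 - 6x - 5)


Align terms by degree and add:
  -4x^2 - 7x - 2
+ 5x^5 - x^3 - 3x^2 - 6x - 5
= 5x^5 - x^3 - 7x^2 - 13x - 7


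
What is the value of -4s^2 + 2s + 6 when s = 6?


Using direct substitution:
  -4 * (6)^2 = -144
  2 * (6)^1 = 12
  constant: 6
Sum = -144 + 12 + 6 = -126


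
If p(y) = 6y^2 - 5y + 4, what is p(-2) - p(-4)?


p(-2) = 38
p(-4) = 120
p(-2) - p(-4) = 38 - 120 = -82


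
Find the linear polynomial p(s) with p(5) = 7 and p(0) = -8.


p(s) = ms + b. Using p(5)=7, p(0)=-8:
m = (7 + 8)/(5) = 15/5 = 3
b = 7 - m*(5) = 7 - 15 = -8
p(s) = 3s - 8


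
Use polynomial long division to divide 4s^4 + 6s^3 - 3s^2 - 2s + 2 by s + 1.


(4s^4 + 6s^3 - 3s^2 - 2s + 2) / (s + 1)
Step 1: 4s^3 * (s + 1) = 4s^4 + 4s^3; subtract.
Step 2: 2s^2 * (s + 1) = 2s^3 + 2s^2; subtract.
Step 3: -5s * (s + 1) = -5s^2 - 5s; subtract.
Step 4: 3 * (s + 1) = 3s + 3; subtract.
Quotient: 4s^3 + 2s^2 - 5s + 3, Remainder: -1


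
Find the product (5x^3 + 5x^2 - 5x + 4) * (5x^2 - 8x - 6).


Distribute each term of the first polynomial:
  (5x^3)(5x^2 - 8x - 6) = 25x^5 - 40x^4 - 30x^3
  (5x^2)(5x^2 - 8x - 6) = 25x^4 - 40x^3 - 30x^2
  (-5x)(5x^2 - 8x - 6) = -25x^3 + 40x^2 + 30x
  (4)(5x^2 - 8x - 6) = 20x^2 - 32x - 24
Sum: 25x^5 - 15x^4 - 95x^3 + 30x^2 - 2x - 24


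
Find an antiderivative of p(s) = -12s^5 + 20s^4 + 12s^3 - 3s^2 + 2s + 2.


Reverse power rule on each term:
  ∫ -12s^5 ds = -2s^6
  ∫ 20s^4 ds = 4s^5
  ∫ 12s^3 ds = 3s^4
  ∫ -3s^2 ds = -s^3
  ∫ 2s ds = s^2
  ∫ 2 ds = 2s
F(s) = -2s^6 + 4s^5 + 3s^4 - s^3 + s^2 + 2s + C


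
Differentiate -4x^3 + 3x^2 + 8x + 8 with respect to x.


Apply the power rule term by term:
  d/dx(-4x^3) = -12x^2
  d/dx(3x^2) = 6x
  d/dx(8x) = 8
  d/dx(8) = 0
p'(x) = -12x^2 + 6x + 8


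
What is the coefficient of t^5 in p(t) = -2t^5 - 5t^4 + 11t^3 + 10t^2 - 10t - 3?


Read off the coefficient of t^5: -2


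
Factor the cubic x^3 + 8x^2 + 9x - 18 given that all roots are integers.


Try integer roots (divisors of -18). x=-3: p(-3)=0.
Divide out (x + 3): quotient is x^2 + 5x - 6.
Factor the quadratic: (x + 6)(x - 1)
Result: (x + 3)(x + 6)(x - 1)


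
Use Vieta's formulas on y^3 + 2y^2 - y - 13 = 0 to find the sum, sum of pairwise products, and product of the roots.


Monic cubic y^3+by^2+cy+d=0: sum=-b, pairwise sum=c, product=-d.
b=2, c=-1, d=-13
r1+r2+r3 = -2
r1r2+r1r3+r2r3 = -1
r1r2r3 = 13


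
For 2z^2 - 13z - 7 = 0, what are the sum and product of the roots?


For az^2+bz+c=0: sum = -b/a, product = c/a.
a=2, b=-13, c=-7
Sum = -(-13)/2 = 13/2
Product = (-7)/2 = -7/2


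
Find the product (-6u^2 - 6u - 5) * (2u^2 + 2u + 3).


Distribute each term of the first polynomial:
  (-6u^2)(2u^2 + 2u + 3) = -12u^4 - 12u^3 - 18u^2
  (-6u)(2u^2 + 2u + 3) = -12u^3 - 12u^2 - 18u
  (-5)(2u^2 + 2u + 3) = -10u^2 - 10u - 15
Sum: -12u^4 - 24u^3 - 40u^2 - 28u - 15


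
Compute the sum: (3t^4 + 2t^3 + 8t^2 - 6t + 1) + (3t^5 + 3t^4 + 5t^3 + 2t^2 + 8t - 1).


Align terms by degree and add:
  3t^4 + 2t^3 + 8t^2 - 6t + 1
+ 3t^5 + 3t^4 + 5t^3 + 2t^2 + 8t - 1
= 3t^5 + 6t^4 + 7t^3 + 10t^2 + 2t


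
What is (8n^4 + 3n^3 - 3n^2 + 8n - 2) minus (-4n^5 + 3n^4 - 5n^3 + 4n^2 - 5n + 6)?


Distribute the minus sign:
  (8n^4 + 3n^3 - 3n^2 + 8n - 2)
- (-4n^5 + 3n^4 - 5n^3 + 4n^2 - 5n + 6)
Negate second polynomial: 4n^5 - 3n^4 + 5n^3 - 4n^2 + 5n - 6
Add: 4n^5 + 5n^4 + 8n^3 - 7n^2 + 13n - 8


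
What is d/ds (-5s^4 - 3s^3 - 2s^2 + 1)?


Apply the power rule term by term:
  d/ds(-5s^4) = -20s^3
  d/ds(-3s^3) = -9s^2
  d/ds(-2s^2) = -4s
  d/ds(1) = 0
p'(s) = -20s^3 - 9s^2 - 4s


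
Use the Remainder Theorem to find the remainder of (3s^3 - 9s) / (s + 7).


By the Remainder Theorem, the remainder equals p(-7):
  3*(-7)^3 = -1029
  0*(-7)^2 = 0
  -9*(-7)^1 = 63
  constant: 0
Sum: -1029 + 0 + 63 + 0 = -966


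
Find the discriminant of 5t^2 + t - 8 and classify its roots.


D = b^2 - 4ac = (1)^2 - 4(5)(-8) = 1 + 160 = 161
Since D > 0: two distinct irrational roots


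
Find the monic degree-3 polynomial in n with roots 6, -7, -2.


p(n) = (n - 6)(n + 7)(n + 2)
Expand: n^3 + 3n^2 - 40n - 84


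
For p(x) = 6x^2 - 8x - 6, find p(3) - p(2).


p(3) = 24
p(2) = 2
p(3) - p(2) = 24 - 2 = 22


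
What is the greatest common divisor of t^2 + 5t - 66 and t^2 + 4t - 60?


Factor each:
  t^2 + 5t - 66 = (t - 6)(t + 11)
  t^2 + 4t - 60 = (t - 6)(t + 10)
Common monic factor: t - 6


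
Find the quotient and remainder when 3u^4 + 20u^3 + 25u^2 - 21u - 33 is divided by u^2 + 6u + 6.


(3u^4 + 20u^3 + 25u^2 - 21u - 33) / (u^2 + 6u + 6)
Step 1: 3u^2 * (u^2 + 6u + 6) = 3u^4 + 18u^3 + 18u^2; subtract.
Step 2: 2u * (u^2 + 6u + 6) = 2u^3 + 12u^2 + 12u; subtract.
Step 3: -5 * (u^2 + 6u + 6) = -5u^2 - 30u - 30; subtract.
Quotient: 3u^2 + 2u - 5, Remainder: -3u - 3


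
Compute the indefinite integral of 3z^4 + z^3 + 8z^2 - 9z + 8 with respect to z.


Reverse power rule on each term:
  ∫ 3z^4 dz = (3/5)z^5
  ∫ z^3 dz = (1/4)z^4
  ∫ 8z^2 dz = (8/3)z^3
  ∫ -9z dz = -(9/2)z^2
  ∫ 8 dz = 8z
F(z) = (3/5)z^5 + (1/4)z^4 + (8/3)z^3 - (9/2)z^2 + 8z + C


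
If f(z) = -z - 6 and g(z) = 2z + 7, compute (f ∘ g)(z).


Substitute g(z) into f:
f(g(z)) = -1*(2z + 7) + (-6)
Expand and combine: -2z - 13


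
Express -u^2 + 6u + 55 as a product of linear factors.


Roots satisfy r1 + r2 = -b/a = 6 and r1*r2 = c/a = -55.
So r1 = -5, r2 = 11.
-u^2 + 6u + 55 = -(u - r1)(u - r2) = -(u + 5)(u - 11)


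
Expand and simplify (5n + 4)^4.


Expand (5n + 4)^4 by repeated multiplication:
  (5n + 4)^2 = 25n^2 + 40n + 16
  (5n + 4)^3 = 125n^3 + 300n^2 + 240n + 64
= 625n^4 + 2000n^3 + 2400n^2 + 1280n + 256


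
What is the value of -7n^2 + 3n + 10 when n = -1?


Using direct substitution:
  -7 * (-1)^2 = -7
  3 * (-1)^1 = -3
  constant: 10
Sum = -7 - 3 + 10 = 0


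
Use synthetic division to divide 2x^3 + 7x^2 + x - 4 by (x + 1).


Synthetic division with c = -1. Coefficients: 2, 7, 1, -4
Bring down 2.
  2 * -1 = -2; -2 + 7 = 5
  5 * -1 = -5; -5 + 1 = -4
  -4 * -1 = 4; 4 - 4 = 0
Quotient: 2x^2 + 5x - 4, Remainder: 0


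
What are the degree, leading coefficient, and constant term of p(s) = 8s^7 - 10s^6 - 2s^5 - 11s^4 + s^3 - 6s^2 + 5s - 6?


Highest power of s is 7, with coefficient 8. Constant term is -6.
Degree = 7, leading coefficient = 8, constant term = -6


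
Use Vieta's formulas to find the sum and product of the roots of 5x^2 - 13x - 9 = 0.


For ax^2+bx+c=0: sum = -b/a, product = c/a.
a=5, b=-13, c=-9
Sum = -(-13)/5 = 13/5
Product = (-9)/5 = -9/5


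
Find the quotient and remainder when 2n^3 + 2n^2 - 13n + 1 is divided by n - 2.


(2n^3 + 2n^2 - 13n + 1) / (n - 2)
Step 1: 2n^2 * (n - 2) = 2n^3 - 4n^2; subtract.
Step 2: 6n * (n - 2) = 6n^2 - 12n; subtract.
Step 3: -1 * (n - 2) = -n + 2; subtract.
Quotient: 2n^2 + 6n - 1, Remainder: -1


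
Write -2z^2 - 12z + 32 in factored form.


Roots satisfy r1 + r2 = -b/a = -6 and r1*r2 = c/a = -16.
So r1 = -8, r2 = 2.
-2z^2 - 12z + 32 = -2(z - r1)(z - r2) = -2(z + 8)(z - 2)


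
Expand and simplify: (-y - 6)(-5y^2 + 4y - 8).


Distribute each term of the first polynomial:
  (-y)(-5y^2 + 4y - 8) = 5y^3 - 4y^2 + 8y
  (-6)(-5y^2 + 4y - 8) = 30y^2 - 24y + 48
Sum: 5y^3 + 26y^2 - 16y + 48


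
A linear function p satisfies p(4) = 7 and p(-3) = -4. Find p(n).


p(n) = mn + b. Using p(4)=7, p(-3)=-4:
m = (7 + 4)/(4 + 3) = 11/7 = 11/7
b = 7 - m*(4) = 7 - 44/7 = 5/7
p(n) = (11/7)n + (5/7)


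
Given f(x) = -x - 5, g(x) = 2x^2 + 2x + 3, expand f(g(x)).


Substitute g(x) into f:
f(g(x)) = -1*(2x^2 + 2x + 3) + (-5)
Expand and combine: -2x^2 - 2x - 8


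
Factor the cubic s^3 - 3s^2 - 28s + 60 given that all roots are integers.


Try integer roots (divisors of 60). s=-5: p(-5)=0.
Divide out (s + 5): quotient is s^2 - 8s + 12.
Factor the quadratic: (s - 2)(s - 6)
Result: (s + 5)(s - 2)(s - 6)


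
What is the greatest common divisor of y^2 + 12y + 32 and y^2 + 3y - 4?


Factor each:
  y^2 + 12y + 32 = (y + 4)(y + 8)
  y^2 + 3y - 4 = (y + 4)(y - 1)
Common monic factor: y + 4


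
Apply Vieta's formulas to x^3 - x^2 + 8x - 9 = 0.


Monic cubic x^3+bx^2+cx+d=0: sum=-b, pairwise sum=c, product=-d.
b=-1, c=8, d=-9
r1+r2+r3 = 1
r1r2+r1r3+r2r3 = 8
r1r2r3 = 9


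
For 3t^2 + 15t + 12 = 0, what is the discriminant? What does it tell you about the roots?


D = b^2 - 4ac = (15)^2 - 4(3)(12) = 225 - 144 = 81
Since D > 0: two distinct rational roots


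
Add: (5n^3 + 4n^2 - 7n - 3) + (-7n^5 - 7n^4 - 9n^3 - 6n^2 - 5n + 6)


Align terms by degree and add:
  5n^3 + 4n^2 - 7n - 3
  -7n^5 - 7n^4 - 9n^3 - 6n^2 - 5n + 6
= -7n^5 - 7n^4 - 4n^3 - 2n^2 - 12n + 3


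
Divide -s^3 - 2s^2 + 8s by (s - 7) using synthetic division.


Synthetic division with c = 7. Coefficients: -1, -2, 8, 0
Bring down -1.
  -1 * 7 = -7; -7 - 2 = -9
  -9 * 7 = -63; -63 + 8 = -55
  -55 * 7 = -385; -385 + 0 = -385
Quotient: -s^2 - 9s - 55, Remainder: -385


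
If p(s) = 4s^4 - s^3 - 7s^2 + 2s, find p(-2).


Using direct substitution:
  4 * (-2)^4 = 64
  -1 * (-2)^3 = 8
  -7 * (-2)^2 = -28
  2 * (-2)^1 = -4
  constant: 0
Sum = 64 + 8 - 28 - 4 + 0 = 40


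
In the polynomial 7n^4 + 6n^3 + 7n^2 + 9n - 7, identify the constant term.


Read off the constant term: -7


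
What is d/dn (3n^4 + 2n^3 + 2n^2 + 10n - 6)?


Apply the power rule term by term:
  d/dn(3n^4) = 12n^3
  d/dn(2n^3) = 6n^2
  d/dn(2n^2) = 4n
  d/dn(10n) = 10
  d/dn(-6) = 0
p'(n) = 12n^3 + 6n^2 + 4n + 10


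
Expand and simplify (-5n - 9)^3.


Expand (-5n - 9)^3 by repeated multiplication:
  (-5n - 9)^2 = 25n^2 + 90n + 81
= -125n^3 - 675n^2 - 1215n - 729


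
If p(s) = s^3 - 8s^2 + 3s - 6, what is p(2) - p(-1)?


p(2) = -24
p(-1) = -18
p(2) - p(-1) = -24 + 18 = -6


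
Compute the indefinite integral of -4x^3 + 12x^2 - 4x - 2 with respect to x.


Reverse power rule on each term:
  ∫ -4x^3 dx = -x^4
  ∫ 12x^2 dx = 4x^3
  ∫ -4x dx = -2x^2
  ∫ -2 dx = -2x
F(x) = -x^4 + 4x^3 - 2x^2 - 2x + C


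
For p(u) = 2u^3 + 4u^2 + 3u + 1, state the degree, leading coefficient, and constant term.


Highest power of u is 3, with coefficient 2. Constant term is 1.
Degree = 3, leading coefficient = 2, constant term = 1


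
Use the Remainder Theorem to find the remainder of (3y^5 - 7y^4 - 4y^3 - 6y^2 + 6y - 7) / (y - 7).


By the Remainder Theorem, the remainder equals p(7):
  3*(7)^5 = 50421
  -7*(7)^4 = -16807
  -4*(7)^3 = -1372
  -6*(7)^2 = -294
  6*(7)^1 = 42
  constant: -7
Sum: 50421 - 16807 - 1372 - 294 + 42 - 7 = 31983


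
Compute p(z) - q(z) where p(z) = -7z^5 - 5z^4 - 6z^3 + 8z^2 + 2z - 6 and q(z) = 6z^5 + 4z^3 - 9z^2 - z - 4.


Distribute the minus sign:
  (-7z^5 - 5z^4 - 6z^3 + 8z^2 + 2z - 6)
- (6z^5 + 4z^3 - 9z^2 - z - 4)
Negate second polynomial: -6z^5 - 4z^3 + 9z^2 + z + 4
Add: -13z^5 - 5z^4 - 10z^3 + 17z^2 + 3z - 2


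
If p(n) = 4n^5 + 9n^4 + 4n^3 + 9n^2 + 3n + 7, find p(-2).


Using direct substitution:
  4 * (-2)^5 = -128
  9 * (-2)^4 = 144
  4 * (-2)^3 = -32
  9 * (-2)^2 = 36
  3 * (-2)^1 = -6
  constant: 7
Sum = -128 + 144 - 32 + 36 - 6 + 7 = 21


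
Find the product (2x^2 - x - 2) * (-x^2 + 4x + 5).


Distribute each term of the first polynomial:
  (2x^2)(-x^2 + 4x + 5) = -2x^4 + 8x^3 + 10x^2
  (-x)(-x^2 + 4x + 5) = x^3 - 4x^2 - 5x
  (-2)(-x^2 + 4x + 5) = 2x^2 - 8x - 10
Sum: -2x^4 + 9x^3 + 8x^2 - 13x - 10


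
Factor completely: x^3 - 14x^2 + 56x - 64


Try integer roots (divisors of -64). x=2: p(2)=0.
Divide out (x - 2): quotient is x^2 - 12x + 32.
Factor the quadratic: (x - 8)(x - 4)
Result: (x - 2)(x - 8)(x - 4)


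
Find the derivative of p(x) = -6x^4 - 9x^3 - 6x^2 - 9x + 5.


Apply the power rule term by term:
  d/dx(-6x^4) = -24x^3
  d/dx(-9x^3) = -27x^2
  d/dx(-6x^2) = -12x
  d/dx(-9x) = -9
  d/dx(5) = 0
p'(x) = -24x^3 - 27x^2 - 12x - 9


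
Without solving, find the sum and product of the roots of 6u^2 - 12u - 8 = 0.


For au^2+bu+c=0: sum = -b/a, product = c/a.
a=6, b=-12, c=-8
Sum = -(-12)/6 = 2
Product = (-8)/6 = -4/3


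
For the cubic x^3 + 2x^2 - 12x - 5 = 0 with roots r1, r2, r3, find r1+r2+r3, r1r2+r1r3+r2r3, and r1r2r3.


Monic cubic x^3+bx^2+cx+d=0: sum=-b, pairwise sum=c, product=-d.
b=2, c=-12, d=-5
r1+r2+r3 = -2
r1r2+r1r3+r2r3 = -12
r1r2r3 = 5


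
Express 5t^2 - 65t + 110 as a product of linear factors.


Roots satisfy r1 + r2 = -b/a = 13 and r1*r2 = c/a = 22.
So r1 = 11, r2 = 2.
5t^2 - 65t + 110 = 5(t - r1)(t - r2) = 5(t - 11)(t - 2)


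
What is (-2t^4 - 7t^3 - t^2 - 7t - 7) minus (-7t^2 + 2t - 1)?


Distribute the minus sign:
  (-2t^4 - 7t^3 - t^2 - 7t - 7)
- (-7t^2 + 2t - 1)
Negate second polynomial: 7t^2 - 2t + 1
Add: -2t^4 - 7t^3 + 6t^2 - 9t - 6


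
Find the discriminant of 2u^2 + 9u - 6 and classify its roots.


D = b^2 - 4ac = (9)^2 - 4(2)(-6) = 81 + 48 = 129
Since D > 0: two distinct irrational roots


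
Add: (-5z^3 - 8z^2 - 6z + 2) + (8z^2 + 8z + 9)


Align terms by degree and add:
  -5z^3 - 8z^2 - 6z + 2
+ 8z^2 + 8z + 9
= -5z^3 + 2z + 11


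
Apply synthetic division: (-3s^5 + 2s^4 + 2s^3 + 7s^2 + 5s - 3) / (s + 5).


Synthetic division with c = -5. Coefficients: -3, 2, 2, 7, 5, -3
Bring down -3.
  -3 * -5 = 15; 15 + 2 = 17
  17 * -5 = -85; -85 + 2 = -83
  -83 * -5 = 415; 415 + 7 = 422
  422 * -5 = -2110; -2110 + 5 = -2105
  -2105 * -5 = 10525; 10525 - 3 = 10522
Quotient: -3s^4 + 17s^3 - 83s^2 + 422s - 2105, Remainder: 10522


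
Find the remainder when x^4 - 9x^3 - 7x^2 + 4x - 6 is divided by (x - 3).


By the Remainder Theorem, the remainder equals p(3):
  1*(3)^4 = 81
  -9*(3)^3 = -243
  -7*(3)^2 = -63
  4*(3)^1 = 12
  constant: -6
Sum: 81 - 243 - 63 + 12 - 6 = -219
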